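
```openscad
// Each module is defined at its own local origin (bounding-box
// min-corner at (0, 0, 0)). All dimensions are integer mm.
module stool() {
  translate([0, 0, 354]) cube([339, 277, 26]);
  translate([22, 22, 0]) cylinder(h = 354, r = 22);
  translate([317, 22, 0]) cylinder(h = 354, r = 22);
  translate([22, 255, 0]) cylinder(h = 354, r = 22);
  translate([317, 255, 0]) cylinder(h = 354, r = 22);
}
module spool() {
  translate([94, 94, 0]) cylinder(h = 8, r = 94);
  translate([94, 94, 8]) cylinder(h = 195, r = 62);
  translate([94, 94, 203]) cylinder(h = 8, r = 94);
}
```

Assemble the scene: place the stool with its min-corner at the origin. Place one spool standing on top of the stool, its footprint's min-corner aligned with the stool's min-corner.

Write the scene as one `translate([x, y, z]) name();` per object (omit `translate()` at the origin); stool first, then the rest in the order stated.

stool();
translate([0, 0, 380]) spool();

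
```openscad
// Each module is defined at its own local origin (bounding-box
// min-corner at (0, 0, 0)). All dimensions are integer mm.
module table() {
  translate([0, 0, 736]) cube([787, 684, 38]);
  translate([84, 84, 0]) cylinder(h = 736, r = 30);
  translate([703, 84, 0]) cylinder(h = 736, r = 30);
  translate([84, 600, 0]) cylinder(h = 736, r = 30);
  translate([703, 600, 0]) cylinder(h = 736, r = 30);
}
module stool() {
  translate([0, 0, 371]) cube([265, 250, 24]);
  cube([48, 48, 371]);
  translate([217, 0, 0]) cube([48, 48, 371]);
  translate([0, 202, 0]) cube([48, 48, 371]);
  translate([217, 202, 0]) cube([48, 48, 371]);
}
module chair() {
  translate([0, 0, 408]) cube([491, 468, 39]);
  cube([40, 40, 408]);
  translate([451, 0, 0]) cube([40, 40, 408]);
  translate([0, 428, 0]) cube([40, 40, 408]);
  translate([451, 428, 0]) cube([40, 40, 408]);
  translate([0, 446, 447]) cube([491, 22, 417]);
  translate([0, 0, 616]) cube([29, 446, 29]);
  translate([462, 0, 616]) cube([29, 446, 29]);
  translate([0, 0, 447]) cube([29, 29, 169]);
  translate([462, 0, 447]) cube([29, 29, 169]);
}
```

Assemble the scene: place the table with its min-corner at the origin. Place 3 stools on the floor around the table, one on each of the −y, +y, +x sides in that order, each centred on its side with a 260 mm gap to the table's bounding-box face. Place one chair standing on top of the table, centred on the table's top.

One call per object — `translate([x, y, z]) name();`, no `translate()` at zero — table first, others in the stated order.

table();
translate([261, -510, 0]) stool();
translate([261, 944, 0]) stool();
translate([1047, 217, 0]) stool();
translate([148, 108, 774]) chair();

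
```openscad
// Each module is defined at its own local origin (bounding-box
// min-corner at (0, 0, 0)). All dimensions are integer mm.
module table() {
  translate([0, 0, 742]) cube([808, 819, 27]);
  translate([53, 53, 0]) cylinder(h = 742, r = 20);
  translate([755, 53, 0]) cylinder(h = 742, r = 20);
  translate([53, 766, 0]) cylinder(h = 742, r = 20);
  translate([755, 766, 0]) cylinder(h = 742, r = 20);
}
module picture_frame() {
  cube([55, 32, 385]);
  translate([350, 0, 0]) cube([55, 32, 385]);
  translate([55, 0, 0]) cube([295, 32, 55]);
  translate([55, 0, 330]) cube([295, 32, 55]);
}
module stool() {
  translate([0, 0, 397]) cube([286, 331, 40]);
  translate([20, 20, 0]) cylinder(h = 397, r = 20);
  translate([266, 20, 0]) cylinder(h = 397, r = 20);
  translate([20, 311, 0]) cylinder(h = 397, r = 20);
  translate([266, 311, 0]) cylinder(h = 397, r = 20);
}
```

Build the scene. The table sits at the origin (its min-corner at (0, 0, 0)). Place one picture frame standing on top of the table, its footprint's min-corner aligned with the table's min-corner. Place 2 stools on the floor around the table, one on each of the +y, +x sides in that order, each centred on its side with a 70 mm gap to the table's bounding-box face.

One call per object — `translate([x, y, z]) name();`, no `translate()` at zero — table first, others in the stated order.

table();
translate([0, 0, 769]) picture_frame();
translate([261, 889, 0]) stool();
translate([878, 244, 0]) stool();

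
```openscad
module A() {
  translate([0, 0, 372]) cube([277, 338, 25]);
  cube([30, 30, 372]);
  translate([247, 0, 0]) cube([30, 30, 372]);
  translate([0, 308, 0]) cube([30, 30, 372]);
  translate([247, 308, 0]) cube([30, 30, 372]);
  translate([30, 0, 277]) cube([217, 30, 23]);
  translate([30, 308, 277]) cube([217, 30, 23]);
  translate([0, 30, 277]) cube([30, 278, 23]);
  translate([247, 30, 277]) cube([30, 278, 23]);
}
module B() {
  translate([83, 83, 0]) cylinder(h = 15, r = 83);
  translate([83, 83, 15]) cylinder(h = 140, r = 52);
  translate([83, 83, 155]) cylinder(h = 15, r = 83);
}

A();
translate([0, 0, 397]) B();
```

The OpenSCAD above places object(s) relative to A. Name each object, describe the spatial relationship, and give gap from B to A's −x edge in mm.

The spool's min-x is at 0; the stool's min-x is 0; gap = 0 mm.

A is a stool. B is a spool. The spool is on top of the stool. The gap from the spool to the stool's −x edge is 0 mm.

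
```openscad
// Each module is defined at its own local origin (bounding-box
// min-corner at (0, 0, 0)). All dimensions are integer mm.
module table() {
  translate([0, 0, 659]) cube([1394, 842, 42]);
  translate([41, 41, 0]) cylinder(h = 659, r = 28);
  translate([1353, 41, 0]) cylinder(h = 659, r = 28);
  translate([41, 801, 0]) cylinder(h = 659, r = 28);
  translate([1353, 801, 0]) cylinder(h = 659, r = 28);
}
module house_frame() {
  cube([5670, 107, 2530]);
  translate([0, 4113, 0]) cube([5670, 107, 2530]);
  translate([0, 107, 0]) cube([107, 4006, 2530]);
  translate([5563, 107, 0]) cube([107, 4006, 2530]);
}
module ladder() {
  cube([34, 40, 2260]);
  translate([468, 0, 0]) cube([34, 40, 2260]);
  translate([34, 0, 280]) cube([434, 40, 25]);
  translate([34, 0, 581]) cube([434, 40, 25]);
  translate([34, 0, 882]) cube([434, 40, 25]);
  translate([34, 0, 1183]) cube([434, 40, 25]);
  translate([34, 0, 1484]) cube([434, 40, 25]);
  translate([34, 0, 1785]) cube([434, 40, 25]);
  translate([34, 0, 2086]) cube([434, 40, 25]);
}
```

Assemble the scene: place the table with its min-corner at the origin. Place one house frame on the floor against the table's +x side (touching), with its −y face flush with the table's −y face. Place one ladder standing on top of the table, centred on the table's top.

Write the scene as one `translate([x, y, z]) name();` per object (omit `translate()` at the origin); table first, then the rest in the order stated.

table();
translate([1394, 0, 0]) house_frame();
translate([446, 401, 701]) ladder();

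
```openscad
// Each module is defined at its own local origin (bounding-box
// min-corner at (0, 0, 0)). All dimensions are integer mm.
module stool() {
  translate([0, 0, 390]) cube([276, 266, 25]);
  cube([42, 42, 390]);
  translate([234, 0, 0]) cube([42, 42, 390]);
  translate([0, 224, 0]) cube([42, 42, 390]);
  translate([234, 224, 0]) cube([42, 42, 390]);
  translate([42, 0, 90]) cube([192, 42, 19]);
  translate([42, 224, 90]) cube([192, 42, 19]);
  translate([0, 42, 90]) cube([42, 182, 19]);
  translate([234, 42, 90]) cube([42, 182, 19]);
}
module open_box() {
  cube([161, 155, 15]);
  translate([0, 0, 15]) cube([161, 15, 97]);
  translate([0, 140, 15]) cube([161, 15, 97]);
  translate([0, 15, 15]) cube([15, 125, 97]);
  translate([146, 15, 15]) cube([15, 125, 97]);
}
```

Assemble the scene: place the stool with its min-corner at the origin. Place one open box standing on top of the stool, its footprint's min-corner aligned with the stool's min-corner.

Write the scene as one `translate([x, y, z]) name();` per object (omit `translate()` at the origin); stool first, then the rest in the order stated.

stool();
translate([0, 0, 415]) open_box();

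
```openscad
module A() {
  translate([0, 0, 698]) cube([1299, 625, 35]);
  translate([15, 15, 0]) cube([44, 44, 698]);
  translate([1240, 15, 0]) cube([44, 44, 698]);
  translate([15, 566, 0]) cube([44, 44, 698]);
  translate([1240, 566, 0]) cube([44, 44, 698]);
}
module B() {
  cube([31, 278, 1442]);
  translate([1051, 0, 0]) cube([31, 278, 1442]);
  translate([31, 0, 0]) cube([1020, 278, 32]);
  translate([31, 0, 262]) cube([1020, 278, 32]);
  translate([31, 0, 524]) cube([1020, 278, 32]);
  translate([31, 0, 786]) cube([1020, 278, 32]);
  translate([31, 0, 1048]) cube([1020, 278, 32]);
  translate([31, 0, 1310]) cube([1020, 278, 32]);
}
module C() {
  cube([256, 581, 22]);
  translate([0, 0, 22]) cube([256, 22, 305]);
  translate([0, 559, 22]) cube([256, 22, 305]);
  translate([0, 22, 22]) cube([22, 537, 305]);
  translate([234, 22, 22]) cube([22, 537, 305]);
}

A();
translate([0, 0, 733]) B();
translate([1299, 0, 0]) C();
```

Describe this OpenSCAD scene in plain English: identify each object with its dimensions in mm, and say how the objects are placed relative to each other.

A is a rectangular dining table. The top is 1299×625×35 mm with its upper surface at z = 733 mm. It stands on four 44×44 mm square legs, each inset 15 mm from the nearest pair of top edges, running from the floor to the underside of the top.

B is an open bookshelf. Two side panels, each 31 mm thick, 278 mm deep and 1442 mm tall, stand 1082 mm apart (outside-to-outside). Between them sit 6 shelves, each 32 mm thick and 278 mm deep, spanning the full gap between the sides. The bottom shelf rests on the floor (its underside at z = 0) and the clear gap between one shelf's top and the next shelf's underside is 230 mm.

C is an open-topped rectangular box: outside dimensions 256×581×327 mm, with a uniform wall and base thickness of 22 mm. The base is a full 256×581 slab on the floor; four walls sit on top of the base. The front and back walls (the −y and +y sides) span the full width; the two side walls fit between them.

The bookshelf is on top of the table. The open box is against the table's +x side, with their −y faces flush.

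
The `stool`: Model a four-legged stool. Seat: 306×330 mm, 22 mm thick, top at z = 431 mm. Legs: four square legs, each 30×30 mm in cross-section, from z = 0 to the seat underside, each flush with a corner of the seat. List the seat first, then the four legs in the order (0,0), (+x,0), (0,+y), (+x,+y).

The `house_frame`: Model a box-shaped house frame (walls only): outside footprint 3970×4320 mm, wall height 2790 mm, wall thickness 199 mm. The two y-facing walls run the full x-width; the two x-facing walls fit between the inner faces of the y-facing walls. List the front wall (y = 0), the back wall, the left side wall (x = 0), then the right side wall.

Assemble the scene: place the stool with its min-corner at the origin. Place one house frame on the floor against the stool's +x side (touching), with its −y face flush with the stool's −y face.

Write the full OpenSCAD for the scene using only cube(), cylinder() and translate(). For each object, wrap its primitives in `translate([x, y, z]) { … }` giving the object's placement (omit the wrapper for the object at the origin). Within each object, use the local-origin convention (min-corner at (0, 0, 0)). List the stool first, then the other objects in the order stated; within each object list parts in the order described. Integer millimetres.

translate([0, 0, 409]) cube([306, 330, 22]);
cube([30, 30, 409]);
translate([276, 0, 0]) cube([30, 30, 409]);
translate([0, 300, 0]) cube([30, 30, 409]);
translate([276, 300, 0]) cube([30, 30, 409]);
translate([306, 0, 0]) {
  cube([3970, 199, 2790]);
  translate([0, 4121, 0]) cube([3970, 199, 2790]);
  translate([0, 199, 0]) cube([199, 3922, 2790]);
  translate([3771, 199, 0]) cube([199, 3922, 2790]);
}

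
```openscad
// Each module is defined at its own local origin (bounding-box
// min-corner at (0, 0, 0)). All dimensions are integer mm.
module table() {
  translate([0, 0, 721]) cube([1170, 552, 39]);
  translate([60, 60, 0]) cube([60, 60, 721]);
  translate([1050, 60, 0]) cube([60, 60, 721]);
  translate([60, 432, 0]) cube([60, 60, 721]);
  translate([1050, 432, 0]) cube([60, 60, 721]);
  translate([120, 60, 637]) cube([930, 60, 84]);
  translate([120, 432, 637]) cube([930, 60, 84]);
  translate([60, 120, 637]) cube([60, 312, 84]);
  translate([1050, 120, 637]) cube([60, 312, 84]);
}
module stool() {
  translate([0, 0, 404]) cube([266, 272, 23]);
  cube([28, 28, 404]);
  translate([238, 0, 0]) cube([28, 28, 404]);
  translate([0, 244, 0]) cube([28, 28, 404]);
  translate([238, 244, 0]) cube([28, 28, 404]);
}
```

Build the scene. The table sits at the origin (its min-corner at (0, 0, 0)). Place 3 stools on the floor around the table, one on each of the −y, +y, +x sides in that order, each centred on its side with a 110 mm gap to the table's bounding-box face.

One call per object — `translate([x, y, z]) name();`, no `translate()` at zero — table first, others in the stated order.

table();
translate([452, -382, 0]) stool();
translate([452, 662, 0]) stool();
translate([1280, 140, 0]) stool();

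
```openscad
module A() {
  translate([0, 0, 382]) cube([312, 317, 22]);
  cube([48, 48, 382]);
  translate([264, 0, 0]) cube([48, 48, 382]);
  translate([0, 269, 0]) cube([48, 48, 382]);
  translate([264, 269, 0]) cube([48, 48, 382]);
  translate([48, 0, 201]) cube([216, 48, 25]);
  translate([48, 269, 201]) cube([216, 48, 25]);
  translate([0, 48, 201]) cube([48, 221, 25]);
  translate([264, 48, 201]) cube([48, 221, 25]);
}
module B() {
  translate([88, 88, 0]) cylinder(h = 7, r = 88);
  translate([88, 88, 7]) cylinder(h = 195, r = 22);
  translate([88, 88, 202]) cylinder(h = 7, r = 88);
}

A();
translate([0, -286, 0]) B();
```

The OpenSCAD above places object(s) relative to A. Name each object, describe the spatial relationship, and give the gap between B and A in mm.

The spool's nearest face is 110 mm from the stool's −y face.

A is a stool. B is a spool. The spool is on the floor beside the stool on its −y side. The gap between the spool and the stool is 110 mm.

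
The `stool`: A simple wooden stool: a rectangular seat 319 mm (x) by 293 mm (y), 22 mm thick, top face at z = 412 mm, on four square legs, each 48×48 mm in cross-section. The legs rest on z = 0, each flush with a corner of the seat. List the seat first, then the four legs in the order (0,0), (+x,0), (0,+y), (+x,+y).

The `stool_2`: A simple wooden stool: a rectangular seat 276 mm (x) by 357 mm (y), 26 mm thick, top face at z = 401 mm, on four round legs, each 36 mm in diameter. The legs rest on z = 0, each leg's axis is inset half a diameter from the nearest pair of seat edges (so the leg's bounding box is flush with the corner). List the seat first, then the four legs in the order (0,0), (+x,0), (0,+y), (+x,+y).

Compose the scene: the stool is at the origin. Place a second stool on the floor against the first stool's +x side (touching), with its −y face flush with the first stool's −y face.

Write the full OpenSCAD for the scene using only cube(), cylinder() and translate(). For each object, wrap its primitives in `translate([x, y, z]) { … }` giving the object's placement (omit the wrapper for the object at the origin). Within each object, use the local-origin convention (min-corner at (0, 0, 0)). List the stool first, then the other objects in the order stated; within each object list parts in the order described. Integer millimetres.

translate([0, 0, 390]) cube([319, 293, 22]);
cube([48, 48, 390]);
translate([271, 0, 0]) cube([48, 48, 390]);
translate([0, 245, 0]) cube([48, 48, 390]);
translate([271, 245, 0]) cube([48, 48, 390]);
translate([319, 0, 0]) {
  translate([0, 0, 375]) cube([276, 357, 26]);
  translate([18, 18, 0]) cylinder(h = 375, r = 18);
  translate([258, 18, 0]) cylinder(h = 375, r = 18);
  translate([18, 339, 0]) cylinder(h = 375, r = 18);
  translate([258, 339, 0]) cylinder(h = 375, r = 18);
}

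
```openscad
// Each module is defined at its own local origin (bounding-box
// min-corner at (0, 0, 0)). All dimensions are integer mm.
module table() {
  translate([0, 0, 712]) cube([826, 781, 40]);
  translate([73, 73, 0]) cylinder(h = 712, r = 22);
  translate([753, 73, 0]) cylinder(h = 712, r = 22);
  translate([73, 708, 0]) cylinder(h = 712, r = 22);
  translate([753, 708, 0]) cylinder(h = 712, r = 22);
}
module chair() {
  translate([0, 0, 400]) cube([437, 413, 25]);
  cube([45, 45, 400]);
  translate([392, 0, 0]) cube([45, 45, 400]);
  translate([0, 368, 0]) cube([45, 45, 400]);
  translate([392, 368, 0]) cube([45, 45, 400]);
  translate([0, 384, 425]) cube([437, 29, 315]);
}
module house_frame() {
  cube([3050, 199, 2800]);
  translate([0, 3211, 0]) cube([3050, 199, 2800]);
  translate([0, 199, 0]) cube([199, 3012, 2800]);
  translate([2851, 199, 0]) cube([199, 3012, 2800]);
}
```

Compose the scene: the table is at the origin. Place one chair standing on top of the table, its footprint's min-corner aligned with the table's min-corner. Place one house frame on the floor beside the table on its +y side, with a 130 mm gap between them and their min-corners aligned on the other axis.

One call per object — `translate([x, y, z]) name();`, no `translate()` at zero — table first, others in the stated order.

table();
translate([0, 0, 752]) chair();
translate([0, 911, 0]) house_frame();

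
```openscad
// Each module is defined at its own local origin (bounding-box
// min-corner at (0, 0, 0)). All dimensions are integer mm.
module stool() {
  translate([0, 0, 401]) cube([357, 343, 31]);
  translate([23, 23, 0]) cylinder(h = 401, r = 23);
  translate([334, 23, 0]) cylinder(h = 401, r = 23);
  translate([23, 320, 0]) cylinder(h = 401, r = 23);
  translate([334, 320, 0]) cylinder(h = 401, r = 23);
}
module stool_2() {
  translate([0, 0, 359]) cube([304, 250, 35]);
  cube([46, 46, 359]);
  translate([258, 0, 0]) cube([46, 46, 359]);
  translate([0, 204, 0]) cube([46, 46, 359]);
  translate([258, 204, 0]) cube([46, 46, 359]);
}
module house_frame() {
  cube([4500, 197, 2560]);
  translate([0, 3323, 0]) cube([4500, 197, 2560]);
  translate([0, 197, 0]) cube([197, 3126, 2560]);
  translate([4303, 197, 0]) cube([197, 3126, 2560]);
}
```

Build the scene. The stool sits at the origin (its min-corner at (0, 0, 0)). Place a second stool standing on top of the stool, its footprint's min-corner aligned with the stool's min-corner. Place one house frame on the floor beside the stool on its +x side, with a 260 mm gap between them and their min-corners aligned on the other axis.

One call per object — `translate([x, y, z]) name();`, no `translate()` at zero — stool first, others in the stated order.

stool();
translate([0, 0, 432]) stool_2();
translate([617, 0, 0]) house_frame();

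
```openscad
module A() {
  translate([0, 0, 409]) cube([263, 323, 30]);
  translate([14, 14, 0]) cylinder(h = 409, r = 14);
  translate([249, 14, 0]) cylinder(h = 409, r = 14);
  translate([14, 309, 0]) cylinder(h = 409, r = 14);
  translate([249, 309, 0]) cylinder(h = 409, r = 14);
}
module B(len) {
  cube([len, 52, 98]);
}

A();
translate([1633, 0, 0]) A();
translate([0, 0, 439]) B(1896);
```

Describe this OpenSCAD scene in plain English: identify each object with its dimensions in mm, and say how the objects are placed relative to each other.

A is a four-legged stool. The seat is a 263×323×30 mm slab whose top surface is at z = 439 mm; four round legs, each 28 mm in diameter, run from the floor (z = 0) to the underside of the seat, each leg's axis is inset half a diameter from the nearest pair of seat edges (so the leg's bounding box is flush with the corner).

B is a rectangular beam 1896 mm long (x), 52 mm deep (y), 98 mm thick (z).

The beam spans the tops of two stools placed 1370 mm apart, resting at z = 439 mm.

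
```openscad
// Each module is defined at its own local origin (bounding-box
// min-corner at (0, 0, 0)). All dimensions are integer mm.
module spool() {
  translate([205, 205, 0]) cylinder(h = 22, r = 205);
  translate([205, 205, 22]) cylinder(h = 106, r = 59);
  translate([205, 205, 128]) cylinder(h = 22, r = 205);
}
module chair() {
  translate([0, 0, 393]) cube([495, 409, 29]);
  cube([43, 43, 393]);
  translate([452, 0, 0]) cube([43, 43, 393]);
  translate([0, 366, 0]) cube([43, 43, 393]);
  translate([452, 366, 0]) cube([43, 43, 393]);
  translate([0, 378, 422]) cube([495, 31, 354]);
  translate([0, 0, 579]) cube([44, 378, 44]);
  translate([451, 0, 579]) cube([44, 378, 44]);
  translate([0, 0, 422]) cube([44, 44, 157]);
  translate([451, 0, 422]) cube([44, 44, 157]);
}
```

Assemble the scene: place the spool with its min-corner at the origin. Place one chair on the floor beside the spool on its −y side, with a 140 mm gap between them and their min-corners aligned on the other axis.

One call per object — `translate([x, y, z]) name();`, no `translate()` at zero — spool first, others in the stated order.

spool();
translate([0, -549, 0]) chair();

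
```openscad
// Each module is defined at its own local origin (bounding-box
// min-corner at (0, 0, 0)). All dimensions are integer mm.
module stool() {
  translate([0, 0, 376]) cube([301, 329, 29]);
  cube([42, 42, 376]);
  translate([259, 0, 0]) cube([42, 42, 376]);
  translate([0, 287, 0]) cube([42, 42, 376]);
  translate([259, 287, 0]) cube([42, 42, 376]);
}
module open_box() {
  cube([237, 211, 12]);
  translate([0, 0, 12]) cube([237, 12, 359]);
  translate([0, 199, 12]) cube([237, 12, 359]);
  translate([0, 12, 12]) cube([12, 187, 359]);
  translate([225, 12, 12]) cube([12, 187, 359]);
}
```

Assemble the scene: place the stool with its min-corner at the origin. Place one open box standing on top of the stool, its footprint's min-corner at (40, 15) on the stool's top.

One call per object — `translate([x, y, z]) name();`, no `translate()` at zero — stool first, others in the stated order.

stool();
translate([40, 15, 405]) open_box();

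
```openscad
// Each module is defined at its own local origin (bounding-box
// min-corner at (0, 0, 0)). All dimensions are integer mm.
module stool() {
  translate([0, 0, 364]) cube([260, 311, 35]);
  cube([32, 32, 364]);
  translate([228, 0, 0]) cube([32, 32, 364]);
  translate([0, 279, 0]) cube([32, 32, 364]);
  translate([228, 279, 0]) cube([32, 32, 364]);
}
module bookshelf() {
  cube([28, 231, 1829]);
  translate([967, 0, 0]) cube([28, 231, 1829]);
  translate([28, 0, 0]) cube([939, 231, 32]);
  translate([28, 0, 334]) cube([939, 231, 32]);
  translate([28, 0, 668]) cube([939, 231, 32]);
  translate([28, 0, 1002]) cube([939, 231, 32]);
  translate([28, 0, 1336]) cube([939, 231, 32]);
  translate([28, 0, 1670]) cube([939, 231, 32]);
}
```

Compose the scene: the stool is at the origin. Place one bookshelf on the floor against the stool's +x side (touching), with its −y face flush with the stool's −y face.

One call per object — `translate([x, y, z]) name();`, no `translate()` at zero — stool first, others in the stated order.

stool();
translate([260, 0, 0]) bookshelf();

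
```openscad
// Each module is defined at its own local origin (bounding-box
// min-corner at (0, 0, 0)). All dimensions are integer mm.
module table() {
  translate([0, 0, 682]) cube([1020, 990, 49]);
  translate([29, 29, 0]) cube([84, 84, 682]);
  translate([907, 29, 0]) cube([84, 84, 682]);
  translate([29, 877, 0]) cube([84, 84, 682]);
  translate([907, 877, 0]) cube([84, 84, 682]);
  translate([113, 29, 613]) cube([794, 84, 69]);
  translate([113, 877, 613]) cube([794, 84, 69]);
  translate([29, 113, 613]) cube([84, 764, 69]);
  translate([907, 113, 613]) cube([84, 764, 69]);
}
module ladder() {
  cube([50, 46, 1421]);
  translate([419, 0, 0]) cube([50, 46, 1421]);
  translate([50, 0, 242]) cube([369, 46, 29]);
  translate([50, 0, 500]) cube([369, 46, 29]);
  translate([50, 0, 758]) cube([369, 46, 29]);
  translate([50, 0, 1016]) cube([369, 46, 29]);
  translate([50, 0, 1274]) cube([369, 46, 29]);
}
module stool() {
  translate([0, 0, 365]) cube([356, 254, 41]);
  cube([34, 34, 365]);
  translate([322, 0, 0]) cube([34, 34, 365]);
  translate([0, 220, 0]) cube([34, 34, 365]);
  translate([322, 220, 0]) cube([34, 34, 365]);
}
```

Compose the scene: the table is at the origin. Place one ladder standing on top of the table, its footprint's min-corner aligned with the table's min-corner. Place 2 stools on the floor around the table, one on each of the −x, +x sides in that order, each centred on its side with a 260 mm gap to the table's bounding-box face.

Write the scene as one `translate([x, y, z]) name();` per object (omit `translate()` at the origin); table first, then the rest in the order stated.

table();
translate([0, 0, 731]) ladder();
translate([-616, 368, 0]) stool();
translate([1280, 368, 0]) stool();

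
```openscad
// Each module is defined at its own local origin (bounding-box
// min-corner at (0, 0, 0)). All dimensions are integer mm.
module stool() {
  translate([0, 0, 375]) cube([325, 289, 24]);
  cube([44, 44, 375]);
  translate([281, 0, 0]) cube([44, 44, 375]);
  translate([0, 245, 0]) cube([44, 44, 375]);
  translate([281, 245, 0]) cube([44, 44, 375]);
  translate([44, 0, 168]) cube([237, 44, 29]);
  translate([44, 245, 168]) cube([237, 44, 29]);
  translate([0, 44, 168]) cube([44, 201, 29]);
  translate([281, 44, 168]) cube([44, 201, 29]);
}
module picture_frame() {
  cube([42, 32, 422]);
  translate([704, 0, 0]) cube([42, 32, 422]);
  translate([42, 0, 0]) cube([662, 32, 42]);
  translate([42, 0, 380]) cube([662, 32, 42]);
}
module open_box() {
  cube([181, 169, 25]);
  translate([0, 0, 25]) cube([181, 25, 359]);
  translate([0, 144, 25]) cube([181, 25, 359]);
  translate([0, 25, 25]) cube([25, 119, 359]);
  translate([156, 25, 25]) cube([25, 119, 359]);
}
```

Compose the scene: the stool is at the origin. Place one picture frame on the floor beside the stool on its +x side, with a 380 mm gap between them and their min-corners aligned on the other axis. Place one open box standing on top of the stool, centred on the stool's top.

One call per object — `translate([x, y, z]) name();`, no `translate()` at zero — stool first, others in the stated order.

stool();
translate([705, 0, 0]) picture_frame();
translate([72, 60, 399]) open_box();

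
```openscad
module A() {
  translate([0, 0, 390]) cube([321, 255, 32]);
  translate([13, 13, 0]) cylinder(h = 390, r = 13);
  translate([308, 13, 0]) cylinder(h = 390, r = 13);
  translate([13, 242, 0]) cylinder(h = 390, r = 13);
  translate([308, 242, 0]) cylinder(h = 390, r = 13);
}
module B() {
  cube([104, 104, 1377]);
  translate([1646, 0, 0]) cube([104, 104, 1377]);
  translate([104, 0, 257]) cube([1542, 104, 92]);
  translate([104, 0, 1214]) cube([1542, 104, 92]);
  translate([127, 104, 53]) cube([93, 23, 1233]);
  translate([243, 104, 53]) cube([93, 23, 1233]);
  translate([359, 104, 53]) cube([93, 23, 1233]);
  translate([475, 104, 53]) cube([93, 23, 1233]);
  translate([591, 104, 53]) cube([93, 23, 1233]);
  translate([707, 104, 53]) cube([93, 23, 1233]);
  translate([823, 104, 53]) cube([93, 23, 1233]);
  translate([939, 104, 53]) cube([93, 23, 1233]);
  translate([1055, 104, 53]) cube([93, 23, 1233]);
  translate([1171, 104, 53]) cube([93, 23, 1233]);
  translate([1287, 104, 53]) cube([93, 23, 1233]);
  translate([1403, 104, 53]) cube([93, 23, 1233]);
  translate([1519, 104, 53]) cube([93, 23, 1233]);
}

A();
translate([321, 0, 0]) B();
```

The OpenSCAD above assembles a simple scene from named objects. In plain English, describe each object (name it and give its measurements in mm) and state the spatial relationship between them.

A is a simple wooden stool: a rectangular seat 321 mm (x) by 255 mm (y), 32 mm thick, top face at z = 422 mm, on four round legs, each 26 mm in diameter. The legs rest on z = 0, each leg's axis is inset half a diameter from the nearest pair of seat edges (so the leg's bounding box is flush with the corner).

B is a fence section. Two 104×104 mm posts, 1377 mm tall, stand on the floor with a clear span of 1542 mm between their inner faces. Two horizontal rails of 104×92 mm section span the gap between the posts with their undersides at z = 257 mm and z = 1214 mm, flush with the posts' −y face. 13 pickets, each 93 mm wide, 23 mm thick and 1233 mm tall, are fixed to the +y face of the rails with their bottoms at z = 53 mm, evenly spaced across the span with equal gaps (rounded down to the nearest mm) at the −x end and between each pair — any rounding remainder accumulates at the +x end.

The fence section is against the stool's +x side, with their −y faces flush.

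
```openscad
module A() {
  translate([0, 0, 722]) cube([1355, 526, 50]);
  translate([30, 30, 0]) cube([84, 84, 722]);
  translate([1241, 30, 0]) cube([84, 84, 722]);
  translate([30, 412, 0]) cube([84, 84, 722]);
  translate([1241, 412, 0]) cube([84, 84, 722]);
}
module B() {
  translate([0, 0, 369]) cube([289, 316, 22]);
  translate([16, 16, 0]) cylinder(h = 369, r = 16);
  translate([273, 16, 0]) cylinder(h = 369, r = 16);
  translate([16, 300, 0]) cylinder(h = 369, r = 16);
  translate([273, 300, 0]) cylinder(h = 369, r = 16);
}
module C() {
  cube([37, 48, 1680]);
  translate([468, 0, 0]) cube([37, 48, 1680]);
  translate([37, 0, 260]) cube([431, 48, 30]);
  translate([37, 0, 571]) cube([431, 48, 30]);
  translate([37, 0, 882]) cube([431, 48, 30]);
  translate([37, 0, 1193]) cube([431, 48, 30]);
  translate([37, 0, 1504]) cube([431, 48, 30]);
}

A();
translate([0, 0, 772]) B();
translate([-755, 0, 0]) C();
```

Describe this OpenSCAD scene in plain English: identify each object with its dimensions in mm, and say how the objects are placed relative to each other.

A is a table with a 1355×526 mm rectangular top, 50 mm thick, top surface at z = 772 mm, supported by four 84×84 mm square legs, each inset 30 mm from the nearest pair of top edges, running from the floor.

B is a simple wooden stool: a rectangular seat 289 mm (x) by 316 mm (y), 22 mm thick, top face at z = 391 mm, on four round legs, each 32 mm in diameter. The legs rest on z = 0, each leg's axis is inset half a diameter from the nearest pair of seat edges (so the leg's bounding box is flush with the corner).

C is a straight ladder. Two 37×48 mm vertical rails, 1680 mm tall, stand 505 mm apart (outside-to-outside) with their front faces coplanar on the −y side. 5 rungs, each 48 mm deep and 30 mm tall, span between the inner faces of the rails, front faces flush with the rails. The lowest rung's underside is at z = 260 mm and rungs are spaced 311 mm apart (underside to underside).

The stool is on top of the table. The ladder is on the floor beside the table on its −x side.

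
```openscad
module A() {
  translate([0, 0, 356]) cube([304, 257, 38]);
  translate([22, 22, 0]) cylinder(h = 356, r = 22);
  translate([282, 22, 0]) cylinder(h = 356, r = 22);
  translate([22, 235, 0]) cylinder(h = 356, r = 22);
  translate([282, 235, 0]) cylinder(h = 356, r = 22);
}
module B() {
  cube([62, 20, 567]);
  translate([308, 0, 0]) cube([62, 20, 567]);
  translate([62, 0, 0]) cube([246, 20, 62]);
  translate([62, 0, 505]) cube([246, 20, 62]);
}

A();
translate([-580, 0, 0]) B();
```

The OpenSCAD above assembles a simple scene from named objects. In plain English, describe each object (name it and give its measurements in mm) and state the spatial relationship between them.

A is a four-legged stool. The seat is 304×257 mm, 38 mm thick, top at z = 394 mm. It stands on four round legs, each 44 mm in diameter, from z = 0 to the seat underside, each leg's axis is inset half a diameter from the nearest pair of seat edges (so the leg's bounding box is flush with the corner).

B is a rectangular picture frame lying in the x–z plane (depth along y). The opening is 246 mm wide (x) by 443 mm tall (z), surrounded by a border 62 mm wide on all four sides. The frame is 20 mm deep and is made of two full-height vertical stiles with two horizontal rails fitted between them.

The picture frame is on the floor beside the stool on its −x side.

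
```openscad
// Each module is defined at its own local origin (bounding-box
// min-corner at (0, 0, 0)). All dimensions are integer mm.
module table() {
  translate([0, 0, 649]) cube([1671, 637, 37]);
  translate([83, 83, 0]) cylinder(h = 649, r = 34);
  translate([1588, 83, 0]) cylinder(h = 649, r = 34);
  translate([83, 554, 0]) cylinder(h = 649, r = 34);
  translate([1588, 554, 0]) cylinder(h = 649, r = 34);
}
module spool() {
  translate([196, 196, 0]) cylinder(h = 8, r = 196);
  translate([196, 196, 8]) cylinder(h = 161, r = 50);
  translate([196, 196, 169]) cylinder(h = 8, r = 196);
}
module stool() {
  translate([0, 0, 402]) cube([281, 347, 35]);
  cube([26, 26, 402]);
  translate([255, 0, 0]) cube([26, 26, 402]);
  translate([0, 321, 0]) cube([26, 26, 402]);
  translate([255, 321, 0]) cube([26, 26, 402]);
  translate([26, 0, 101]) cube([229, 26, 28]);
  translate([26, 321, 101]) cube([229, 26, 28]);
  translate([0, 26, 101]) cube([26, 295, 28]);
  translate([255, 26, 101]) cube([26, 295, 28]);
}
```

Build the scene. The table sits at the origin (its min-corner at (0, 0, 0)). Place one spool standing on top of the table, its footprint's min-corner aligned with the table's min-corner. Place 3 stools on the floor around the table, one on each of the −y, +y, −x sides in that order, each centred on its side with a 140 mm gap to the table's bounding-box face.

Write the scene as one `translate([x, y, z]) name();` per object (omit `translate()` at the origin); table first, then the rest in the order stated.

table();
translate([0, 0, 686]) spool();
translate([695, -487, 0]) stool();
translate([695, 777, 0]) stool();
translate([-421, 145, 0]) stool();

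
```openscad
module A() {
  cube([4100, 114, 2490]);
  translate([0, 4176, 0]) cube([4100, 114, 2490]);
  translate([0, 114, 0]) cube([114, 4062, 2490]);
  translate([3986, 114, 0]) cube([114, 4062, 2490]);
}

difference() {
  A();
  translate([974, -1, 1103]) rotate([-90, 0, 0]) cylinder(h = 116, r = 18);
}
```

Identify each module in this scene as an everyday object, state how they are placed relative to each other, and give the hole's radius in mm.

The subtracted cylinder has r = 18 mm.

A is a house frame. The house frame has a circular hole through its front wall. The hole's radius is 18 mm.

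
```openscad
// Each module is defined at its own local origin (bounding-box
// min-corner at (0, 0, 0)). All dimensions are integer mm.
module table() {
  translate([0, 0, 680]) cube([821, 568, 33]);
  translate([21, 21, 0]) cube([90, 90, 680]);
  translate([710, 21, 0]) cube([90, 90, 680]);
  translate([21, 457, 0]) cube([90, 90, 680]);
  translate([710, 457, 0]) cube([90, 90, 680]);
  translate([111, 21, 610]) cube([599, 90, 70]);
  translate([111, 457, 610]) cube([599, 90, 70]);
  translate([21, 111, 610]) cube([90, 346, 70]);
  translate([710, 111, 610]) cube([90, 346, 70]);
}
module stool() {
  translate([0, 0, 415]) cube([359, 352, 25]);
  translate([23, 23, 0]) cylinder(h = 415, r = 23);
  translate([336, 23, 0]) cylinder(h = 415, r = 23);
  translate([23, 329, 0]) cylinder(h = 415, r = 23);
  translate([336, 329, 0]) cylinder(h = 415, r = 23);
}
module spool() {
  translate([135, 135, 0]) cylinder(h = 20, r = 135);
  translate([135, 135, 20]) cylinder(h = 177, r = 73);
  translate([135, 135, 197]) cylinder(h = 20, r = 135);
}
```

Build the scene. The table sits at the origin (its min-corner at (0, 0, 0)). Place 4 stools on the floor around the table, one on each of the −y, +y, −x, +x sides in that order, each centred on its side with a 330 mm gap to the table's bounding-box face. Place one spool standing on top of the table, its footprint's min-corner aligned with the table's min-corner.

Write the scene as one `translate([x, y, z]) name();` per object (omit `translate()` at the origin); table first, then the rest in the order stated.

table();
translate([231, -682, 0]) stool();
translate([231, 898, 0]) stool();
translate([-689, 108, 0]) stool();
translate([1151, 108, 0]) stool();
translate([0, 0, 713]) spool();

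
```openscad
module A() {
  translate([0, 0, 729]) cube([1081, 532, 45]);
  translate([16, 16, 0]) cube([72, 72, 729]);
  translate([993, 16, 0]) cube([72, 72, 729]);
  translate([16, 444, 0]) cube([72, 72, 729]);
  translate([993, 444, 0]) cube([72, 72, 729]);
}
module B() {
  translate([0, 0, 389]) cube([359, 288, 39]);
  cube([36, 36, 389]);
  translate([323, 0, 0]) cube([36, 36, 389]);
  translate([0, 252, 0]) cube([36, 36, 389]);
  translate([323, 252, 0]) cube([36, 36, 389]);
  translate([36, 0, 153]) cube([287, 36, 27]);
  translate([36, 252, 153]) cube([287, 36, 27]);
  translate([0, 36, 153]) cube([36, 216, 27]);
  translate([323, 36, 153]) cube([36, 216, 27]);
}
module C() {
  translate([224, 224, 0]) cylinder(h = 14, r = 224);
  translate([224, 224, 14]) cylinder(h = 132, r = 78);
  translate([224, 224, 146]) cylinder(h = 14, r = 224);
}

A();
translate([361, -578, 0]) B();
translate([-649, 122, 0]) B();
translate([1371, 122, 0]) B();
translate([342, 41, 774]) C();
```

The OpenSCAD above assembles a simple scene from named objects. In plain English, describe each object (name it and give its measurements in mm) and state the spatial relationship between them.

A is a rectangular dining table. The top is 1081×532×45 mm with its upper surface at z = 774 mm. It stands on four 72×72 mm square legs, each inset 16 mm from the nearest pair of top edges, running from the floor to the underside of the top.

B is a four-legged stool. The seat is a 359×288×39 mm slab whose top surface is at z = 428 mm; four square legs, each 36×36 mm in cross-section, run from the floor (z = 0) to the underside of the seat, each flush with a corner of the seat. Four stretchers, 36 mm wide and 27 mm tall, connect adjacent legs with their undersides at z = 153 mm, each running between the inner faces of the legs it joins and aligned with the legs' outer faces on the other axis.

C is a spool: two coaxial disc flanges of radius 224 mm and thickness 14 mm, joined by a core cylinder of radius 78 mm and height 132 mm. The lower flange rests on z = 0 and the three cylinders share a vertical axis.

Three stools sit around the table at the −y, −x, +x sides. The spool is on top of the table.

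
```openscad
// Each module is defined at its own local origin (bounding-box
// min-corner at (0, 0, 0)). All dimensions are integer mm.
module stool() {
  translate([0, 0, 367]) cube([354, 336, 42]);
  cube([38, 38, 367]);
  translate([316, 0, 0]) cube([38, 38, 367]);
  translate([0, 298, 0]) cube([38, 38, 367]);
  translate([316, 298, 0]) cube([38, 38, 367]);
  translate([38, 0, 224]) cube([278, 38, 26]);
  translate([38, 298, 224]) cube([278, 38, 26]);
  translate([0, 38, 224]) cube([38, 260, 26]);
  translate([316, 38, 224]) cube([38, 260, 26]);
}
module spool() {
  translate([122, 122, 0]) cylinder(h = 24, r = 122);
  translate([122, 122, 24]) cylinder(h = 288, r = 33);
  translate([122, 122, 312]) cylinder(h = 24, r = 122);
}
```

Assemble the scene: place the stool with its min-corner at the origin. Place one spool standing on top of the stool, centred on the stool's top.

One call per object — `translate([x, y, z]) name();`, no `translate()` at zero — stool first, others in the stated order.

stool();
translate([55, 46, 409]) spool();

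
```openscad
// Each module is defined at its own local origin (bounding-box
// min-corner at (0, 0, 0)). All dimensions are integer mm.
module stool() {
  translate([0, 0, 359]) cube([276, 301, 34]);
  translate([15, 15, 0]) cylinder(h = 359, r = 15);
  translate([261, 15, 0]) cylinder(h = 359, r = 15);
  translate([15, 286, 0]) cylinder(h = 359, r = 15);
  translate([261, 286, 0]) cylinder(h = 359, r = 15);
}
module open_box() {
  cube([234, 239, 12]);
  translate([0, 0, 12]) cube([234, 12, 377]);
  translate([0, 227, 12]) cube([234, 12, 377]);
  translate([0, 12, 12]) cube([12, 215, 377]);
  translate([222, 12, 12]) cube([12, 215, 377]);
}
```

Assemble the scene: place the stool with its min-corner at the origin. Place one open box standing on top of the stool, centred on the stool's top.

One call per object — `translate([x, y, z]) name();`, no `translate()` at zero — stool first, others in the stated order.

stool();
translate([21, 31, 393]) open_box();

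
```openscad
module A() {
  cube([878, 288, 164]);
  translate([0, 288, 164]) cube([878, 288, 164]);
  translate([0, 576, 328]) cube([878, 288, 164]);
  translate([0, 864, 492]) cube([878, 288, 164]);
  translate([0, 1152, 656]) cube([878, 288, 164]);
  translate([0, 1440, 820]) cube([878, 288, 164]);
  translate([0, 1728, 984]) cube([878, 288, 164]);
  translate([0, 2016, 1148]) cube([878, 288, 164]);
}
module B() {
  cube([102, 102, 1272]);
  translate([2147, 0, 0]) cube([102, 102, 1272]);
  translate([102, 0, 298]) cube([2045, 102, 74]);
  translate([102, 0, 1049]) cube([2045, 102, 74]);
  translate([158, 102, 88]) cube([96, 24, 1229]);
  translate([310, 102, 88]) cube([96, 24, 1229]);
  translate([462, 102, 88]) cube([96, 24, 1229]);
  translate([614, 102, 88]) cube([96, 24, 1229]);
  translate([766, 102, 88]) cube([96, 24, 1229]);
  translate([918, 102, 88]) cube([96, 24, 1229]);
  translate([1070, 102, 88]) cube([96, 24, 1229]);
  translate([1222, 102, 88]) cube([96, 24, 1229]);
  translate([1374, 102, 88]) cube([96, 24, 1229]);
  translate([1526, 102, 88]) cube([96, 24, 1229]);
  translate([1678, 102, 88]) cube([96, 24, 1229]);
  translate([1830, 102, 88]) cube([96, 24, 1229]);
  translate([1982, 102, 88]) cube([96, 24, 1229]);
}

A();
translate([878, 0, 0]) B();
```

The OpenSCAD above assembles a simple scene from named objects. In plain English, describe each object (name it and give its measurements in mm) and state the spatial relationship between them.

A is a straight staircase of 8 solid steps. Each step is 878 mm wide (x), 288 mm deep (y, the going) and 164 mm tall (the rise). The first step rests on the floor; each subsequent step sits one going further in +y and one rise higher in +z, directly behind and above the previous step with no overlap.

B is a fence section. Two 102×102 mm posts, 1272 mm tall, stand on the floor with a clear span of 2045 mm between their inner faces. Two horizontal rails of 102×74 mm section span the gap between the posts with their undersides at z = 298 mm and z = 1049 mm, flush with the posts' −y face. 13 pickets, each 96 mm wide, 24 mm thick and 1229 mm tall, are fixed to the +y face of the rails with their bottoms at z = 88 mm, evenly spaced across the span with equal gaps (rounded down to the nearest mm) at the −x end and between each pair — any rounding remainder accumulates at the +x end.

The fence section is against the staircase's +x side, with their −y faces flush.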